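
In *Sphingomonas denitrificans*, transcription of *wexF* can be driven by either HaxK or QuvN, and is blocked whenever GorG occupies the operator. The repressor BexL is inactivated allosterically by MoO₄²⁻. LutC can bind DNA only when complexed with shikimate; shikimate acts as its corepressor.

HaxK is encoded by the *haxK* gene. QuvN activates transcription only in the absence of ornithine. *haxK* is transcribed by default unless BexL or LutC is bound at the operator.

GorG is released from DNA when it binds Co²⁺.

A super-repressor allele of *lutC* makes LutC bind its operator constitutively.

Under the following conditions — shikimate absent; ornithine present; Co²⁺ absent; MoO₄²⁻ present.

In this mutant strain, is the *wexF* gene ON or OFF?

Co²⁺ is absent, so GorG is active.
MoO₄²⁻ is present, so BexL is inactive.
LutC is constitutively active in this strain.
With repressor LutC bound, *haxK* is not transcribed.
So HaxK is not produced.
Ornithine is present, so QuvN is inactive.
With repressor GorG bound, *wexF* is not transcribed.

OFF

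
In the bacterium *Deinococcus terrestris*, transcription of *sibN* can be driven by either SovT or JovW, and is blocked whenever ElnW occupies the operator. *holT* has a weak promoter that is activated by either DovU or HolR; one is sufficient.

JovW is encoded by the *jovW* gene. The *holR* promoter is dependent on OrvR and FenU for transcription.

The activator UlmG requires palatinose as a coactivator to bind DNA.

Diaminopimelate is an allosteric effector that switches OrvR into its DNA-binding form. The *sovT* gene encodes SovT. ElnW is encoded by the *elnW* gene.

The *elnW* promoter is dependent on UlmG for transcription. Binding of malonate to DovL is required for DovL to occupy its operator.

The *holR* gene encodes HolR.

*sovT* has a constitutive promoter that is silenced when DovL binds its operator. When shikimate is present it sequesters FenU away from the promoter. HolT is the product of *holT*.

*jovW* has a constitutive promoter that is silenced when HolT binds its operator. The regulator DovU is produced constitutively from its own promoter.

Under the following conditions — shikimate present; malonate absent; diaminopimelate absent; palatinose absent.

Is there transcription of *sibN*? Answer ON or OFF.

ON

Malonate is absent, so DovL is inactive.
With no repressor bound, *sovT* is transcribed.
So SovT is produced and active.
Palatinose is absent, so UlmG is inactive.
Required activator UlmG is absent, so *elnW* is not transcribed.
So ElnW is not produced.
DovU is produced constitutively and is active.
Diaminopimelate is absent, so OrvR is inactive.
Shikimate is present, so FenU is inactive.
Required activator OrvR is absent, so *holR* is not transcribed.
So HolR is not produced.
Activator DovU is present, so *holT* is transcribed.
So HolT is produced and active.
With repressor HolT bound, *jovW* is not transcribed.
So JovW is not produced.
Activator SovT is present, so *sibN* is transcribed.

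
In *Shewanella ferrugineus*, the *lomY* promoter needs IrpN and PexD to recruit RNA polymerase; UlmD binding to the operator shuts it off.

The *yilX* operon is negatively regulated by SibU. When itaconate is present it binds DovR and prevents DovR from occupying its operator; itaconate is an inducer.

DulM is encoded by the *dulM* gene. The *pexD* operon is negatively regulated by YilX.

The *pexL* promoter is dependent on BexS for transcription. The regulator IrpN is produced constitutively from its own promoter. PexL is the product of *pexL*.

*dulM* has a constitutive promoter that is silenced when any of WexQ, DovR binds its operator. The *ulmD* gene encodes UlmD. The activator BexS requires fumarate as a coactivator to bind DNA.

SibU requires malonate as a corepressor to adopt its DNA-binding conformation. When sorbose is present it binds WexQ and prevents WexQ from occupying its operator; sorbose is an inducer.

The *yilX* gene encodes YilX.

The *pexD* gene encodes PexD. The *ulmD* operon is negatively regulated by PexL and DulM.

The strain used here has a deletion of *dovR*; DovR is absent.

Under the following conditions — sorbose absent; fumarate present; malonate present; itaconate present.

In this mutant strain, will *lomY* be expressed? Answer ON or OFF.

ON

IrpN is produced constitutively and is active.
Fumarate is present, so BexS is active.
No repressor is bound and BexS is active, so *pexL* is transcribed.
So PexL is produced and active.
Sorbose is absent, so WexQ is active.
DovR is non-functional in this strain, so it has no effect.
With repressor WexQ bound, *dulM* is not transcribed.
So DulM is not produced.
With repressor PexL bound, *ulmD* is not transcribed.
So UlmD is not produced.
Malonate is present, so SibU is active.
With repressor SibU bound, *yilX* is not transcribed.
So YilX is not produced.
With no repressor bound, *pexD* is transcribed.
So PexD is produced and active.
No repressor is bound and IrpN and PexD are active, so *lomY* is transcribed.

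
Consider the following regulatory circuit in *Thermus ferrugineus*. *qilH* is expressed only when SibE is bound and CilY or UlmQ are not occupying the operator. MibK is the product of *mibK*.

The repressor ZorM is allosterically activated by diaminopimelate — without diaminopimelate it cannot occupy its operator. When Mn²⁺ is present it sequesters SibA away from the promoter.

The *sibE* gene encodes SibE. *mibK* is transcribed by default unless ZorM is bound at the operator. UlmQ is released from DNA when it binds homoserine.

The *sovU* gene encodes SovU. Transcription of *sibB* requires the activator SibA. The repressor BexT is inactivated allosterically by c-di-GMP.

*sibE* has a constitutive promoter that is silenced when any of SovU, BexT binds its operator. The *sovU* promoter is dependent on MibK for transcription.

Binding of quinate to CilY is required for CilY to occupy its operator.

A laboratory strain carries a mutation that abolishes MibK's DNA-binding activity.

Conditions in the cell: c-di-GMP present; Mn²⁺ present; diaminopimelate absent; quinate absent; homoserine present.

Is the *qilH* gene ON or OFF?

ON

MibK is non-functional in this strain, so it has no effect.
Required activator MibK is absent, so *sovU* is not transcribed.
So SovU is not produced.
c-di-GMP is present, so BexT is inactive.
With no repressor bound, *sibE* is transcribed.
So SibE is produced and active.
Quinate is absent, so CilY is inactive.
Homoserine is present, so UlmQ is inactive.
No repressor is bound and SibE is active, so *qilH* is transcribed.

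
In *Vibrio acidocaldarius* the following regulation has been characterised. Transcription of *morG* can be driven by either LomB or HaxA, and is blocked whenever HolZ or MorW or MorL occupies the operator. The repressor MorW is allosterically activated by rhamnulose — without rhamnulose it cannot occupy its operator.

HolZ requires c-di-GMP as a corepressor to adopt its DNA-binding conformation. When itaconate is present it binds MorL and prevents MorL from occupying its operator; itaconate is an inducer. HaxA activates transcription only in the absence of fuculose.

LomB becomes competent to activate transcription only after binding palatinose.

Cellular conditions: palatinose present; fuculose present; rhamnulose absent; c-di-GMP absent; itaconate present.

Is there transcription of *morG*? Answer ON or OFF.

c-di-GMP is absent, so HolZ is inactive.
Rhamnulose is absent, so MorW is inactive.
Itaconate is present, so MorL is inactive.
Palatinose is present, so LomB is active.
Fuculose is present, so HaxA is inactive.
Activator LomB is present, so *morG* is transcribed.

ON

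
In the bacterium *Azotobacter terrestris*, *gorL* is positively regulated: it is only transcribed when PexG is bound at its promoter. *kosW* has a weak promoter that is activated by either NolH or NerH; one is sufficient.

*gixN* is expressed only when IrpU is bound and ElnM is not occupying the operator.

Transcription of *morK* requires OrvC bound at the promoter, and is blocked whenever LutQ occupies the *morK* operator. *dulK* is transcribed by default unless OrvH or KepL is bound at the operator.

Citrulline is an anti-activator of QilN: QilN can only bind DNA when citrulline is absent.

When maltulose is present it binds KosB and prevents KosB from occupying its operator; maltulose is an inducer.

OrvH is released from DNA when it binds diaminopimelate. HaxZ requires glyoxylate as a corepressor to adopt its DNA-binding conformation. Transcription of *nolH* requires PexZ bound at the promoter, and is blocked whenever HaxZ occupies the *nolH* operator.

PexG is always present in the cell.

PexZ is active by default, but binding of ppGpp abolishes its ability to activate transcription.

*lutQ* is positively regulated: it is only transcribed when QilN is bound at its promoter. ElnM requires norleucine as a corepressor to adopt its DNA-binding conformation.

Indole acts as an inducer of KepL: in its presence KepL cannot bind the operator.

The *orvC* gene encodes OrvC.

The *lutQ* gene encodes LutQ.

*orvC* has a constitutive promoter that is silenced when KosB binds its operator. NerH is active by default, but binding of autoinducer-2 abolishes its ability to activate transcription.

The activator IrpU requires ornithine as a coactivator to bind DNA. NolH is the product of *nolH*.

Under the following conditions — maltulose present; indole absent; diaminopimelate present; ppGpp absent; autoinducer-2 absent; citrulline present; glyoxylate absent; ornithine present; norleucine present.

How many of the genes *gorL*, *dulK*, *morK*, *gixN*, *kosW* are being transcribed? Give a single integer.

3

PexG is produced constitutively and is active.
No repressor is bound and PexG is active, so *gorL* is transcribed.
→ *gorL* is ON.
Diaminopimelate is present, so OrvH is inactive.
Indole is absent, so KepL is active.
With repressor KepL bound, *dulK* is not transcribed.
→ *dulK* is OFF.
Maltulose is present, so KosB is inactive.
With no repressor bound, *orvC* is transcribed.
So OrvC is produced and active.
Citrulline is present, so QilN is inactive.
Required activator QilN is absent, so *lutQ* is not transcribed.
So LutQ is not produced.
No repressor is bound and OrvC is active, so *morK* is transcribed.
→ *morK* is ON.
Norleucine is present, so ElnM is active.
Ornithine is present, so IrpU is active.
With repressor ElnM bound, *gixN* is not transcribed.
→ *gixN* is OFF.
ppGpp is absent, so PexZ is active.
Glyoxylate is absent, so HaxZ is inactive.
No repressor is bound and PexZ is active, so *nolH* is transcribed.
So NolH is produced and active.
Autoinducer-2 is absent, so NerH is active.
Activator NolH is present, so *kosW* is transcribed.
→ *kosW* is ON.
3 of the 5 genes are transcribed.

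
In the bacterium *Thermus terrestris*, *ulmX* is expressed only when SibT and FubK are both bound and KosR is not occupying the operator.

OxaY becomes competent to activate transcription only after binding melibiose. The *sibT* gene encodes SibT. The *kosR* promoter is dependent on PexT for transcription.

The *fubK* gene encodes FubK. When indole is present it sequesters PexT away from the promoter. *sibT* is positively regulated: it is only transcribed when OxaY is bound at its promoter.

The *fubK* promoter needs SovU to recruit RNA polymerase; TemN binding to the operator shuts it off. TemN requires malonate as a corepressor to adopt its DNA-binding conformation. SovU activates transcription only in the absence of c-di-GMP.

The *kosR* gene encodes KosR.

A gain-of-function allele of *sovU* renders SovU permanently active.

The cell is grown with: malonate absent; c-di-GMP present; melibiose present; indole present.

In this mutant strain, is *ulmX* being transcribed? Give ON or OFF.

Melibiose is present, so OxaY is active.
No repressor is bound and OxaY is active, so *sibT* is transcribed.
So SibT is produced and active.
SovU is constitutively active in this strain.
Malonate is absent, so TemN is inactive.
No repressor is bound and SovU is active, so *fubK* is transcribed.
So FubK is produced and active.
Indole is present, so PexT is inactive.
Required activator PexT is absent, so *kosR* is not transcribed.
So KosR is not produced.
No repressor is bound and SibT and FubK are active, so *ulmX* is transcribed.

ON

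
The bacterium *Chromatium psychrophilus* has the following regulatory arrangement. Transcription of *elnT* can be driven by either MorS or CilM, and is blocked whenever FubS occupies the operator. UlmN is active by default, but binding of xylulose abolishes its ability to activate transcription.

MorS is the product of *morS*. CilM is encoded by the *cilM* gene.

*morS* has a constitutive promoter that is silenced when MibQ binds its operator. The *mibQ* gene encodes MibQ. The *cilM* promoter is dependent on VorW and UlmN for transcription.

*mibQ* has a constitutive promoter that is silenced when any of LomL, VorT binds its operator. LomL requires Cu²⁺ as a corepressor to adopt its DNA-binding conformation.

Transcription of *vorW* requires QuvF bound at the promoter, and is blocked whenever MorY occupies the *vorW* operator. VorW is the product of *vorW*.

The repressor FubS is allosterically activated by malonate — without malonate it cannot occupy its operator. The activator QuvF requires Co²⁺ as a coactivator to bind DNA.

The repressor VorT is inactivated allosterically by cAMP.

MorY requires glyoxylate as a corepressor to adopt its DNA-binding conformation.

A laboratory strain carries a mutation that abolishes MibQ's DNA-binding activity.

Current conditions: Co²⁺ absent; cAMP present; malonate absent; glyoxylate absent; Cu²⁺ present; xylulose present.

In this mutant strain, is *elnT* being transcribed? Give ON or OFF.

MibQ is non-functional in this strain, so it has no effect.
With no repressor bound, *morS* is transcribed.
So MorS is produced and active.
Malonate is absent, so FubS is inactive.
Co²⁺ is absent, so QuvF is inactive.
Glyoxylate is absent, so MorY is inactive.
Required activator QuvF is absent, so *vorW* is not transcribed.
So VorW is not produced.
Xylulose is present, so UlmN is inactive.
Required activator VorW is absent, so *cilM* is not transcribed.
So CilM is not produced.
Activator MorS is present, so *elnT* is transcribed.

ON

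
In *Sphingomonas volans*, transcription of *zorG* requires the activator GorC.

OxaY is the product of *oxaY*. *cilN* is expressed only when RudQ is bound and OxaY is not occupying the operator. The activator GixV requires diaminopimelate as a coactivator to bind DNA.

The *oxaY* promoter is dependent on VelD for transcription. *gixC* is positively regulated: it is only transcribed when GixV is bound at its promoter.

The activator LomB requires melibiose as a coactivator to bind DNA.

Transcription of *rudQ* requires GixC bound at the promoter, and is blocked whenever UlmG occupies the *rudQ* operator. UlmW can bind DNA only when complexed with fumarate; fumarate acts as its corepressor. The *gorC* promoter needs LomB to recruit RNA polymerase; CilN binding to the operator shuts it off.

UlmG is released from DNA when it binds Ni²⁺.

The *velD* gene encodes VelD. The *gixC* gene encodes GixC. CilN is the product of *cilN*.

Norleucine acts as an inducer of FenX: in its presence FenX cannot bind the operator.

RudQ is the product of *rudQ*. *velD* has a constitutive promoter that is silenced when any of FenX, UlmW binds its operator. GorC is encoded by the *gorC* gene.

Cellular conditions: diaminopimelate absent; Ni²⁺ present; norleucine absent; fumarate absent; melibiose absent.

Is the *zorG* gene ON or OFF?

Diaminopimelate is absent, so GixV is inactive.
Required activator GixV is absent, so *gixC* is not transcribed.
So GixC is not produced.
Ni²⁺ is present, so UlmG is inactive.
Required activator GixC is absent, so *rudQ* is not transcribed.
So RudQ is not produced.
Norleucine is absent, so FenX is active.
Fumarate is absent, so UlmW is inactive.
With repressor FenX bound, *velD* is not transcribed.
So VelD is not produced.
Required activator VelD is absent, so *oxaY* is not transcribed.
So OxaY is not produced.
Required activator RudQ is absent, so *cilN* is not transcribed.
So CilN is not produced.
Melibiose is absent, so LomB is inactive.
Required activator LomB is absent, so *gorC* is not transcribed.
So GorC is not produced.
Required activator GorC is absent, so *zorG* is not transcribed.

OFF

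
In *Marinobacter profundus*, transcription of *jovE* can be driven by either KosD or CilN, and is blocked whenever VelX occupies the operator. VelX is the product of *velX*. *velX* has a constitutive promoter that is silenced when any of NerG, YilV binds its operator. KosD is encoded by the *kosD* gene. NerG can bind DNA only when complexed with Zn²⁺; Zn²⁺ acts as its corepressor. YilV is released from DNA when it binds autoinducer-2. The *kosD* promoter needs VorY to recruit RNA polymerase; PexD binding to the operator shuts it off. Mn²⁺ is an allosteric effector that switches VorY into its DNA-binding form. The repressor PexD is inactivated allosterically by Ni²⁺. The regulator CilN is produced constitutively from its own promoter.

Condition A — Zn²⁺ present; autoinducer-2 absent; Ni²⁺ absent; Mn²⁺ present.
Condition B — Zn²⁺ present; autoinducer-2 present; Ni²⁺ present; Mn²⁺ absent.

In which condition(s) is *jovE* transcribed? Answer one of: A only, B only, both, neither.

both

Condition A:
Zn²⁺ is present, so NerG is active.
Autoinducer-2 is absent, so YilV is active.
With repressor NerG bound, *velX* is not transcribed.
So VelX is not produced.
Ni²⁺ is absent, so PexD is active.
Mn²⁺ is present, so VorY is active.
With repressor PexD bound, *kosD* is not transcribed.
So KosD is not produced.
CilN is produced constitutively and is active.
Activator CilN is present, so *jovE* is transcribed.
→ *jovE* is ON in A.
Condition B:
Zn²⁺ is present, so NerG is active.
Autoinducer-2 is present, so YilV is inactive.
With repressor NerG bound, *velX* is not transcribed.
So VelX is not produced.
Ni²⁺ is present, so PexD is inactive.
Mn²⁺ is absent, so VorY is inactive.
Required activator VorY is absent, so *kosD* is not transcribed.
So KosD is not produced.
CilN is produced constitutively and is active.
Activator CilN is present, so *jovE* is transcribed.
→ *jovE* is ON in B.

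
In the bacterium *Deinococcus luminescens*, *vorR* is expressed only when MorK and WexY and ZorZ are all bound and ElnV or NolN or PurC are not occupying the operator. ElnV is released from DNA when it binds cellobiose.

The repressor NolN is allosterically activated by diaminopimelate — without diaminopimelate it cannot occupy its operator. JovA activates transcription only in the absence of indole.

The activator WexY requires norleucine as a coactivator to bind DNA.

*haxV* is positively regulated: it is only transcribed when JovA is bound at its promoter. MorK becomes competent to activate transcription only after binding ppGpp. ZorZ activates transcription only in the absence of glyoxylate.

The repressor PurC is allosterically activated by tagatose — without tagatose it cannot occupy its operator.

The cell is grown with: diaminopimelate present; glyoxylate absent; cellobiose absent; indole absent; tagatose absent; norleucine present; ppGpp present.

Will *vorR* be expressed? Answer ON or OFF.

OFF

Cellobiose is absent, so ElnV is active.
ppGpp is present, so MorK is active.
Norleucine is present, so WexY is active.
Diaminopimelate is present, so NolN is active.
Glyoxylate is absent, so ZorZ is active.
Tagatose is absent, so PurC is inactive.
With repressor ElnV bound, *vorR* is not transcribed.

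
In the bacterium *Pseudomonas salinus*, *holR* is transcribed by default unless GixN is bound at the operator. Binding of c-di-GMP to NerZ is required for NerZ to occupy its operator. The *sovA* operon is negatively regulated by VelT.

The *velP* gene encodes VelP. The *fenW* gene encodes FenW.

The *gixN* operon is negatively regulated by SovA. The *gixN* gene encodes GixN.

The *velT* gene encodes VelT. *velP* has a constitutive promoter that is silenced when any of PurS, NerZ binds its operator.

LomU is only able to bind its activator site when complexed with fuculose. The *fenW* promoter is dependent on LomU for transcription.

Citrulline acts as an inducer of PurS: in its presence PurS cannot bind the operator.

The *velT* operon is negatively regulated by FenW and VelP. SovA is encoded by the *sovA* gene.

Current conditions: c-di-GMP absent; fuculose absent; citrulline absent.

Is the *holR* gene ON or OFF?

Fuculose is absent, so LomU is inactive.
Required activator LomU is absent, so *fenW* is not transcribed.
So FenW is not produced.
Citrulline is absent, so PurS is active.
c-di-GMP is absent, so NerZ is inactive.
With repressor PurS bound, *velP* is not transcribed.
So VelP is not produced.
With no repressor bound, *velT* is transcribed.
So VelT is produced and active.
With repressor VelT bound, *sovA* is not transcribed.
So SovA is not produced.
With no repressor bound, *gixN* is transcribed.
So GixN is produced and active.
With repressor GixN bound, *holR* is not transcribed.

OFF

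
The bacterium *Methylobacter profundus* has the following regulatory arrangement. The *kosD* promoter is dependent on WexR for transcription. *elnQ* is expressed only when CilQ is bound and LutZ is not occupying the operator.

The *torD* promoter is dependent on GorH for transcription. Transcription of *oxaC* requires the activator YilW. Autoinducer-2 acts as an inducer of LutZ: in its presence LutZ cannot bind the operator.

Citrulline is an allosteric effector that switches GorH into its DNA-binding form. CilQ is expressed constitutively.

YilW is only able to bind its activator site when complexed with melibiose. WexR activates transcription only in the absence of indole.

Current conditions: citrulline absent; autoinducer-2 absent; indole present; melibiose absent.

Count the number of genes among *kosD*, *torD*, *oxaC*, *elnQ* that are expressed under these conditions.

Indole is present, so WexR is inactive.
Required activator WexR is absent, so *kosD* is not transcribed.
→ *kosD* is OFF.
Citrulline is absent, so GorH is inactive.
Required activator GorH is absent, so *torD* is not transcribed.
→ *torD* is OFF.
Melibiose is absent, so YilW is inactive.
Required activator YilW is absent, so *oxaC* is not transcribed.
→ *oxaC* is OFF.
Autoinducer-2 is absent, so LutZ is active.
CilQ is produced constitutively and is active.
With repressor LutZ bound, *elnQ* is not transcribed.
→ *elnQ* is OFF.
0 of the 4 genes are transcribed.

0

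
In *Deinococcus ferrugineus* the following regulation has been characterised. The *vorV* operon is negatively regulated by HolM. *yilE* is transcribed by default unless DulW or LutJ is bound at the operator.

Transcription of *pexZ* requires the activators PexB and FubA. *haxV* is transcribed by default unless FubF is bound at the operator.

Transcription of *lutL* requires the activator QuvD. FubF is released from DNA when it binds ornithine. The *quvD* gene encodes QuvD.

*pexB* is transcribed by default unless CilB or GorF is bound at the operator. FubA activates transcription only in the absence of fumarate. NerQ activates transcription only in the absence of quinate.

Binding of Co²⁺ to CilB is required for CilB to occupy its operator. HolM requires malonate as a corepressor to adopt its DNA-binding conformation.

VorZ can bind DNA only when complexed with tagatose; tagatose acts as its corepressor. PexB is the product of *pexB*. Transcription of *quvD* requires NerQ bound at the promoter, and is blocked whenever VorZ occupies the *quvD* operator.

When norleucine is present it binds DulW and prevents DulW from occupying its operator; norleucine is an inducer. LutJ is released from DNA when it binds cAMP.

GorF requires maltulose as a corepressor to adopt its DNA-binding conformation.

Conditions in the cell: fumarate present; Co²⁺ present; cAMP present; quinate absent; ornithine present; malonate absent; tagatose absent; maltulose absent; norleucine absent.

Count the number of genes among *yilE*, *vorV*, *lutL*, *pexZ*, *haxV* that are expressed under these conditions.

3

Norleucine is absent, so DulW is active.
cAMP is present, so LutJ is inactive.
With repressor DulW bound, *yilE* is not transcribed.
→ *yilE* is OFF.
Malonate is absent, so HolM is inactive.
With no repressor bound, *vorV* is transcribed.
→ *vorV* is ON.
Quinate is absent, so NerQ is active.
Tagatose is absent, so VorZ is inactive.
No repressor is bound and NerQ is active, so *quvD* is transcribed.
So QuvD is produced and active.
No repressor is bound and QuvD is active, so *lutL* is transcribed.
→ *lutL* is ON.
Co²⁺ is present, so CilB is active.
Maltulose is absent, so GorF is inactive.
With repressor CilB bound, *pexB* is not transcribed.
So PexB is not produced.
Fumarate is present, so FubA is inactive.
Required activator PexB is absent, so *pexZ* is not transcribed.
→ *pexZ* is OFF.
Ornithine is present, so FubF is inactive.
With no repressor bound, *haxV* is transcribed.
→ *haxV* is ON.
3 of the 5 genes are transcribed.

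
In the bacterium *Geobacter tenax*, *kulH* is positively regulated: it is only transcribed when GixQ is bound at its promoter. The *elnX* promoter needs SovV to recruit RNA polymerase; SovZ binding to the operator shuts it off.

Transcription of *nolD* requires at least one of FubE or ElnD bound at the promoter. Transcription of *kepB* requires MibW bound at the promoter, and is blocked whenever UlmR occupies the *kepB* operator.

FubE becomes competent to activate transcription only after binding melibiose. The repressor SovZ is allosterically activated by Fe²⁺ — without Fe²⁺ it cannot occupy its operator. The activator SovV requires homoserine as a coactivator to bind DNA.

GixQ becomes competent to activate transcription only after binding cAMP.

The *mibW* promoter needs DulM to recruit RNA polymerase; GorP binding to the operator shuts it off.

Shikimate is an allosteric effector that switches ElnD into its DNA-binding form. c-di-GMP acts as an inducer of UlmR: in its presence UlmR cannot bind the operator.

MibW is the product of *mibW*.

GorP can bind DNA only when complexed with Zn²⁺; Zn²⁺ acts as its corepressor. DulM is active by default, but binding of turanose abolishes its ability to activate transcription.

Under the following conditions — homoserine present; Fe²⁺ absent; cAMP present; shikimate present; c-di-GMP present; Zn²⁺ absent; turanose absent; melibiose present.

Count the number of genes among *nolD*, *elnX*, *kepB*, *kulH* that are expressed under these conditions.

4

Melibiose is present, so FubE is active.
Shikimate is present, so ElnD is active.
Activator FubE is present, so *nolD* is transcribed.
→ *nolD* is ON.
Fe²⁺ is absent, so SovZ is inactive.
Homoserine is present, so SovV is active.
No repressor is bound and SovV is active, so *elnX* is transcribed.
→ *elnX* is ON.
c-di-GMP is present, so UlmR is inactive.
Zn²⁺ is absent, so GorP is inactive.
Turanose is absent, so DulM is active.
No repressor is bound and DulM is active, so *mibW* is transcribed.
So MibW is produced and active.
No repressor is bound and MibW is active, so *kepB* is transcribed.
→ *kepB* is ON.
cAMP is present, so GixQ is active.
No repressor is bound and GixQ is active, so *kulH* is transcribed.
→ *kulH* is ON.
4 of the 4 genes are transcribed.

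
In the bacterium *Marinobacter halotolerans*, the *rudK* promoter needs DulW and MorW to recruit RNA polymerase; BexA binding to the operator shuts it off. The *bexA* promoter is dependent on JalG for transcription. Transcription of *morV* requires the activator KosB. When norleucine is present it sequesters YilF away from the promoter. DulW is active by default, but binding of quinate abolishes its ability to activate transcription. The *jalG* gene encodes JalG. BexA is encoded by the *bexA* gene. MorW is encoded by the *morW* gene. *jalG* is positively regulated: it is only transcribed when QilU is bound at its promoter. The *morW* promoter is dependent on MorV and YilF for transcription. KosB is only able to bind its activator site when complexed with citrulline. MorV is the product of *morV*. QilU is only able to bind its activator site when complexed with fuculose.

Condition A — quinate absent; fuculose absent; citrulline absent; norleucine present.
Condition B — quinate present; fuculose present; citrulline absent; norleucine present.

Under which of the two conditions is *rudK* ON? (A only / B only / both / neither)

Condition A:
Quinate is absent, so DulW is active.
Fuculose is absent, so QilU is inactive.
Required activator QilU is absent, so *jalG* is not transcribed.
So JalG is not produced.
Required activator JalG is absent, so *bexA* is not transcribed.
So BexA is not produced.
Citrulline is absent, so KosB is inactive.
Required activator KosB is absent, so *morV* is not transcribed.
So MorV is not produced.
Norleucine is present, so YilF is inactive.
Required activator MorV is absent, so *morW* is not transcribed.
So MorW is not produced.
Required activator MorW is absent, so *rudK* is not transcribed.
→ *rudK* is OFF in A.
Condition B:
Quinate is present, so DulW is inactive.
Fuculose is present, so QilU is active.
No repressor is bound and QilU is active, so *jalG* is transcribed.
So JalG is produced and active.
No repressor is bound and JalG is active, so *bexA* is transcribed.
So BexA is produced and active.
Citrulline is absent, so KosB is inactive.
Required activator KosB is absent, so *morV* is not transcribed.
So MorV is not produced.
Norleucine is present, so YilF is inactive.
Required activator MorV is absent, so *morW* is not transcribed.
So MorW is not produced.
With repressor BexA bound, *rudK* is not transcribed.
→ *rudK* is OFF in B.

neither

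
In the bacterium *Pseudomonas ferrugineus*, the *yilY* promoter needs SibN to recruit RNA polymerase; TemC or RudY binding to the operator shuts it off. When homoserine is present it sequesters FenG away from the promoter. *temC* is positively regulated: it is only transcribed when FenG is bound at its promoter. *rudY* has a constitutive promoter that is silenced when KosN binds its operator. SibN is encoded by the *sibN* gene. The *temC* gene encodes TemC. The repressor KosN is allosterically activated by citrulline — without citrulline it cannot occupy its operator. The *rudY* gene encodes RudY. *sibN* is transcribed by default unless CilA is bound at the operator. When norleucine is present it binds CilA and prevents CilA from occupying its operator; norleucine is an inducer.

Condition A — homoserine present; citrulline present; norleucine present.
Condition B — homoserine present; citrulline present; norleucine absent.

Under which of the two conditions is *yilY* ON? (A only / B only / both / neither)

Condition A:
Homoserine is present, so FenG is inactive.
Required activator FenG is absent, so *temC* is not transcribed.
So TemC is not produced.
Citrulline is present, so KosN is active.
With repressor KosN bound, *rudY* is not transcribed.
So RudY is not produced.
Norleucine is present, so CilA is inactive.
With no repressor bound, *sibN* is transcribed.
So SibN is produced and active.
No repressor is bound and SibN is active, so *yilY* is transcribed.
→ *yilY* is ON in A.
Condition B:
Homoserine is present, so FenG is inactive.
Required activator FenG is absent, so *temC* is not transcribed.
So TemC is not produced.
Citrulline is present, so KosN is active.
With repressor KosN bound, *rudY* is not transcribed.
So RudY is not produced.
Norleucine is absent, so CilA is active.
With repressor CilA bound, *sibN* is not transcribed.
So SibN is not produced.
Required activator SibN is absent, so *yilY* is not transcribed.
→ *yilY* is OFF in B.

A only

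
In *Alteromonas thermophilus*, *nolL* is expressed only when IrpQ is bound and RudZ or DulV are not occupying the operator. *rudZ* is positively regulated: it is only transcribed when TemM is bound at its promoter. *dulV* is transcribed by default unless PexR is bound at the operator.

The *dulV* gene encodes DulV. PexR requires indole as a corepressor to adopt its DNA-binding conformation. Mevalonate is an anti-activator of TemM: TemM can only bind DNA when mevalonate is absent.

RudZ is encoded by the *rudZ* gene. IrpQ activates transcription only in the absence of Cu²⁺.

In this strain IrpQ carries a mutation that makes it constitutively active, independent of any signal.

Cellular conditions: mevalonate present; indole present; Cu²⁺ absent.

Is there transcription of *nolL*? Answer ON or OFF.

ON

Mevalonate is present, so TemM is inactive.
Required activator TemM is absent, so *rudZ* is not transcribed.
So RudZ is not produced.
IrpQ is constitutively active in this strain.
Indole is present, so PexR is active.
With repressor PexR bound, *dulV* is not transcribed.
So DulV is not produced.
No repressor is bound and IrpQ is active, so *nolL* is transcribed.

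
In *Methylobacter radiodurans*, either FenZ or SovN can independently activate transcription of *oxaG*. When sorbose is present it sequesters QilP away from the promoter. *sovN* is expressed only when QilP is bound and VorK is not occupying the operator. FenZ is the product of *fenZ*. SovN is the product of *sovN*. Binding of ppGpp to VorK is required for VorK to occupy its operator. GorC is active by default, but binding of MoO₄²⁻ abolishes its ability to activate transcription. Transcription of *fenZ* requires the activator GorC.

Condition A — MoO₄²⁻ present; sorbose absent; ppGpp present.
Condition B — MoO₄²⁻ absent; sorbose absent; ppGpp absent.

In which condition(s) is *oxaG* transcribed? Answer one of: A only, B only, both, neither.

B only

Condition A:
MoO₄²⁻ is present, so GorC is inactive.
Required activator GorC is absent, so *fenZ* is not transcribed.
So FenZ is not produced.
Sorbose is absent, so QilP is active.
ppGpp is present, so VorK is active.
With repressor VorK bound, *sovN* is not transcribed.
So SovN is not produced.
No activator is available at the *oxaG* promoter, so *oxaG* is not transcribed.
→ *oxaG* is OFF in A.
Condition B:
MoO₄²⁻ is absent, so GorC is active.
No repressor is bound and GorC is active, so *fenZ* is transcribed.
So FenZ is produced and active.
Sorbose is absent, so QilP is active.
ppGpp is absent, so VorK is inactive.
No repressor is bound and QilP is active, so *sovN* is transcribed.
So SovN is produced and active.
Activator FenZ is present, so *oxaG* is transcribed.
→ *oxaG* is ON in B.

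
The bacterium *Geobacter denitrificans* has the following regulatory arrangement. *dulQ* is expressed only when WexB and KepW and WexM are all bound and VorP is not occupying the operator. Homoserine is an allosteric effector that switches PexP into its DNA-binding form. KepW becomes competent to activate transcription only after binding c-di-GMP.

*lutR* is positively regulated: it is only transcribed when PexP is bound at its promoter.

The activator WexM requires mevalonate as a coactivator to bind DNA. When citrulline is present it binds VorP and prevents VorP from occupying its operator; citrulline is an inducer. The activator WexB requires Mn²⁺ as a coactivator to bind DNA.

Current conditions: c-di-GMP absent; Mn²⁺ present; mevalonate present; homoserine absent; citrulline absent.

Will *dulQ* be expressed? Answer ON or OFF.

Mn²⁺ is present, so WexB is active.
c-di-GMP is absent, so KepW is inactive.
Citrulline is absent, so VorP is active.
Mevalonate is present, so WexM is active.
With repressor VorP bound, *dulQ* is not transcribed.

OFF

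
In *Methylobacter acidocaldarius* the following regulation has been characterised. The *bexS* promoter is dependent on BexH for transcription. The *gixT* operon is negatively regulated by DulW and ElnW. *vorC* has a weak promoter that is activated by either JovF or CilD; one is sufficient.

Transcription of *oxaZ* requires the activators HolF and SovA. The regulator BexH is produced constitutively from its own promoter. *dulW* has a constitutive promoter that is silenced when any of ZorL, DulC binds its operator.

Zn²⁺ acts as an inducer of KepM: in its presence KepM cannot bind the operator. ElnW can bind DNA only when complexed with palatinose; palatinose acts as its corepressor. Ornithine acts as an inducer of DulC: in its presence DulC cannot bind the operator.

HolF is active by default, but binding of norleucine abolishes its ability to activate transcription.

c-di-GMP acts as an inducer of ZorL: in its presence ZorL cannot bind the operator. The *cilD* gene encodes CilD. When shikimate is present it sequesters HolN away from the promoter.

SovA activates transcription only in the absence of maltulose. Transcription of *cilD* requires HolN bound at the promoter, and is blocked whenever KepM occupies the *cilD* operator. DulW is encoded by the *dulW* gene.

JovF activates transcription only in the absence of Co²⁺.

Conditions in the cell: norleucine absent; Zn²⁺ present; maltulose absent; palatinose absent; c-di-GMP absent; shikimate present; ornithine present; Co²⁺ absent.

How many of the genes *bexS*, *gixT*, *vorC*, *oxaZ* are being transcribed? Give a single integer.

BexH is produced constitutively and is active.
No repressor is bound and BexH is active, so *bexS* is transcribed.
→ *bexS* is ON.
c-di-GMP is absent, so ZorL is active.
Ornithine is present, so DulC is inactive.
With repressor ZorL bound, *dulW* is not transcribed.
So DulW is not produced.
Palatinose is absent, so ElnW is inactive.
With no repressor bound, *gixT* is transcribed.
→ *gixT* is ON.
Co²⁺ is absent, so JovF is active.
Zn²⁺ is present, so KepM is inactive.
Shikimate is present, so HolN is inactive.
Required activator HolN is absent, so *cilD* is not transcribed.
So CilD is not produced.
Activator JovF is present, so *vorC* is transcribed.
→ *vorC* is ON.
Norleucine is absent, so HolF is active.
Maltulose is absent, so SovA is active.
No repressor is bound and HolF and SovA are active, so *oxaZ* is transcribed.
→ *oxaZ* is ON.
4 of the 4 genes are transcribed.

4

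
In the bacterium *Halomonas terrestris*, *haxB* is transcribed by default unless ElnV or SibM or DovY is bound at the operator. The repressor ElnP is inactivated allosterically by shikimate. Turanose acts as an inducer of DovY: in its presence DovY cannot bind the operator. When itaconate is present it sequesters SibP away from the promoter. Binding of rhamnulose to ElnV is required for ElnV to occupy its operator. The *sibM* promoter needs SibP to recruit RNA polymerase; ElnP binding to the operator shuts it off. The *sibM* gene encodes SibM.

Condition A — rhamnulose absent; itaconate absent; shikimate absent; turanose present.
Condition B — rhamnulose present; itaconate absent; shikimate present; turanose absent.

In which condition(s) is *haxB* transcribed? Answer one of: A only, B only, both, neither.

A only

Condition A:
Rhamnulose is absent, so ElnV is inactive.
Itaconate is absent, so SibP is active.
Shikimate is absent, so ElnP is active.
With repressor ElnP bound, *sibM* is not transcribed.
So SibM is not produced.
Turanose is present, so DovY is inactive.
With no repressor bound, *haxB* is transcribed.
→ *haxB* is ON in A.
Condition B:
Rhamnulose is present, so ElnV is active.
Itaconate is absent, so SibP is active.
Shikimate is present, so ElnP is inactive.
No repressor is bound and SibP is active, so *sibM* is transcribed.
So SibM is produced and active.
Turanose is absent, so DovY is active.
With repressor ElnV bound, *haxB* is not transcribed.
→ *haxB* is OFF in B.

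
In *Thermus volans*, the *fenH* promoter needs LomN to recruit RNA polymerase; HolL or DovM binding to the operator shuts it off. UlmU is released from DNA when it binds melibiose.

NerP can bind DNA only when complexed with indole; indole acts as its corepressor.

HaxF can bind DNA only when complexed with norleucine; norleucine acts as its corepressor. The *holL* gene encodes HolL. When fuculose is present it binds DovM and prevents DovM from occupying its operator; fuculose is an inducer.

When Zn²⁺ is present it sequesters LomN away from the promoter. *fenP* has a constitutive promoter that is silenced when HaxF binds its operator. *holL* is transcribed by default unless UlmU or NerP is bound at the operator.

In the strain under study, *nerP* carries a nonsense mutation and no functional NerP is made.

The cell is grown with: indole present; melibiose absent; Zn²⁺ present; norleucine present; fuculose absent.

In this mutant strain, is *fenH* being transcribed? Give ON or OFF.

Melibiose is absent, so UlmU is active.
NerP is non-functional in this strain, so it has no effect.
With repressor UlmU bound, *holL* is not transcribed.
So HolL is not produced.
Zn²⁺ is present, so LomN is inactive.
Fuculose is absent, so DovM is active.
With repressor DovM bound, *fenH* is not transcribed.

OFF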